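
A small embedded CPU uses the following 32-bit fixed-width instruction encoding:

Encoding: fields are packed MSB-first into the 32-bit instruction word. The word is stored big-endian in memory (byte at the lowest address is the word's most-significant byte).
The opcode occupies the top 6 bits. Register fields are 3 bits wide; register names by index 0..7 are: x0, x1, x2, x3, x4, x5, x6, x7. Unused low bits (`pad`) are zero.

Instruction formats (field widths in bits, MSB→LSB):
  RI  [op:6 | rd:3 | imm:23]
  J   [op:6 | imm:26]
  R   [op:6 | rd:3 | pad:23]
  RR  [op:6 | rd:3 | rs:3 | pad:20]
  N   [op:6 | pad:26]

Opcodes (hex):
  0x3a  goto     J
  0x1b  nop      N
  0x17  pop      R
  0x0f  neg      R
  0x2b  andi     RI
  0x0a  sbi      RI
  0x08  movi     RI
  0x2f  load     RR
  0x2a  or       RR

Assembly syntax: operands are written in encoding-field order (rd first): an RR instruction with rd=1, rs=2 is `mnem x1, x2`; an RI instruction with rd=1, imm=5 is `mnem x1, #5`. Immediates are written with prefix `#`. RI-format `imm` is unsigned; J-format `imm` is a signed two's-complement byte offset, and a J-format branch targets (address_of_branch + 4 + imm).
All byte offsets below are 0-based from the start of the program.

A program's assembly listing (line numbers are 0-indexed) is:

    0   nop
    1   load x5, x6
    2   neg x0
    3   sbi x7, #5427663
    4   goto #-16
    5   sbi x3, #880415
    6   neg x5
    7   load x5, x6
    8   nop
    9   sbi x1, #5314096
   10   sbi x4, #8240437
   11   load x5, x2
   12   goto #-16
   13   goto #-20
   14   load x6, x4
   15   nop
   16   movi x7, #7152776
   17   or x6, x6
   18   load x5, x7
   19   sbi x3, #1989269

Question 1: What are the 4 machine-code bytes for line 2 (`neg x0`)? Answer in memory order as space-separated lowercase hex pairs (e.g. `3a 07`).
3c 00 00 00

L2: neg op=0xf:6|rd=0:3|pad=0:23 ⇒ 0x3c000000 ⇒ big 3c 00 00 00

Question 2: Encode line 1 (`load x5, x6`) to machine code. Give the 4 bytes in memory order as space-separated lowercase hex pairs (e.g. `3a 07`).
be e0 00 00

line 1 (load): pack op=0x2f:6|rd=5:3|rs=6:3|pad=0:20 = 0xbee00000; big→ be e0 00 00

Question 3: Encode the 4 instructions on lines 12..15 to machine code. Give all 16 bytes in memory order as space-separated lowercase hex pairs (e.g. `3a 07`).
line 12 (goto): pack op=0x3a:6|imm=-16:26 = 0xebfffff0; big→ eb ff ff f0
line 13 (goto): pack op=0x3a:6|imm=-20:26 = 0xebffffec; big→ eb ff ff ec
line 14 (load): pack op=0x2f:6|rd=6:3|rs=4:3|pad=0:20 = 0xbf400000; big→ bf 40 00 00
line 15 (nop): pack op=0x1b:6|pad=0:26 = 0x6c000000; big→ 6c 00 00 00

eb ff ff f0 eb ff ff ec bf 40 00 00 6c 00 00 00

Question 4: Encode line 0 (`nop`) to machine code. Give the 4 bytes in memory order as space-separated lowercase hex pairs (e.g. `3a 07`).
L0: nop op=0x1b:6|pad=0:26 ⇒ 0x6c000000 ⇒ big 6c 00 00 00

6c 00 00 00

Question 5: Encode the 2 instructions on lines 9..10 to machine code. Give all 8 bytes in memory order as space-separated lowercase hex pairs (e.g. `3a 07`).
28 d1 16 30 2a 7d bd 35

9. sbi fields op=0xa:6|rd=1:3|imm=5314096:23 → word 28d11630h → 28 d1 16 30
10. sbi fields op=0xa:6|rd=4:3|imm=8240437:23 → word 2a7dbd35h → 2a 7d bd 35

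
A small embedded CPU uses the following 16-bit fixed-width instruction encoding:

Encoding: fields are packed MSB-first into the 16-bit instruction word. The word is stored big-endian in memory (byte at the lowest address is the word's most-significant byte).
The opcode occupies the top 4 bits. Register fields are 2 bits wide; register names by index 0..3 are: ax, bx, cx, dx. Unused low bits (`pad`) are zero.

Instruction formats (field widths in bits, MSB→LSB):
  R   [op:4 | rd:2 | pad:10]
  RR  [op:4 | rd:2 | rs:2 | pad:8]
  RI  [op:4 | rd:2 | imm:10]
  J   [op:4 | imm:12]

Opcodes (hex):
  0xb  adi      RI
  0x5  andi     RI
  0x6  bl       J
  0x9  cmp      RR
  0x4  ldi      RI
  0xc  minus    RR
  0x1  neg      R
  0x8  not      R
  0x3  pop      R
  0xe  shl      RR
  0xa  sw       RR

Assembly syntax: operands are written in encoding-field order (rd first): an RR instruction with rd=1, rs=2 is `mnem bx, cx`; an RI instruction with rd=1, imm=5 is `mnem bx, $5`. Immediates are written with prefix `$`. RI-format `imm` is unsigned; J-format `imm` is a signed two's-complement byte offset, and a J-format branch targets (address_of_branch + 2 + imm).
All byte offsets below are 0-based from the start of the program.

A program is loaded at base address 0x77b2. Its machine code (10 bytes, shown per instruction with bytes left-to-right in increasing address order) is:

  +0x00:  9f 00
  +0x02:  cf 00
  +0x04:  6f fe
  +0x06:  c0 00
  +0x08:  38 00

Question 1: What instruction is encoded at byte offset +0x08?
@+08  big-endian(38 00) = 0x3800
  op=0x3800>>12=0x3 ⇒ pop (R)
  [11:10] rd=2 = cx

pop cx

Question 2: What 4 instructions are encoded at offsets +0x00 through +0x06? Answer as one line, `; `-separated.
@+00  big-endian(9f 00) = 0x9f00
  opcode bits[15:12]=0x9: cmp/RR
  rd: (w>>10)&0x3=0x3 → dx
  rs: (w>>8)&0x3=0x3 → dx
@+02  big-endian(cf 00) = 0xcf00
  opcode bits[15:12]=0xc: minus/RR
  rd: (w>>10)&0x3=0x3 → dx
  rs: (w>>8)&0x3=0x3 → dx
@+04  big-endian(6f fe) = 0x6ffe
  opcode bits[15:12]=0x6: bl/J
  imm: (w>>0)&0xfff=0xffe (s12→-2) → $-2
@+06  big-endian(c0 00) = 0xc000
  opcode bits[15:12]=0xc: minus/RR
  rd: (w>>10)&0x3=0x0 → ax
  rs: (w>>8)&0x3=0x0 → ax

cmp dx, dx; minus dx, dx; bl $-2; minus ax, ax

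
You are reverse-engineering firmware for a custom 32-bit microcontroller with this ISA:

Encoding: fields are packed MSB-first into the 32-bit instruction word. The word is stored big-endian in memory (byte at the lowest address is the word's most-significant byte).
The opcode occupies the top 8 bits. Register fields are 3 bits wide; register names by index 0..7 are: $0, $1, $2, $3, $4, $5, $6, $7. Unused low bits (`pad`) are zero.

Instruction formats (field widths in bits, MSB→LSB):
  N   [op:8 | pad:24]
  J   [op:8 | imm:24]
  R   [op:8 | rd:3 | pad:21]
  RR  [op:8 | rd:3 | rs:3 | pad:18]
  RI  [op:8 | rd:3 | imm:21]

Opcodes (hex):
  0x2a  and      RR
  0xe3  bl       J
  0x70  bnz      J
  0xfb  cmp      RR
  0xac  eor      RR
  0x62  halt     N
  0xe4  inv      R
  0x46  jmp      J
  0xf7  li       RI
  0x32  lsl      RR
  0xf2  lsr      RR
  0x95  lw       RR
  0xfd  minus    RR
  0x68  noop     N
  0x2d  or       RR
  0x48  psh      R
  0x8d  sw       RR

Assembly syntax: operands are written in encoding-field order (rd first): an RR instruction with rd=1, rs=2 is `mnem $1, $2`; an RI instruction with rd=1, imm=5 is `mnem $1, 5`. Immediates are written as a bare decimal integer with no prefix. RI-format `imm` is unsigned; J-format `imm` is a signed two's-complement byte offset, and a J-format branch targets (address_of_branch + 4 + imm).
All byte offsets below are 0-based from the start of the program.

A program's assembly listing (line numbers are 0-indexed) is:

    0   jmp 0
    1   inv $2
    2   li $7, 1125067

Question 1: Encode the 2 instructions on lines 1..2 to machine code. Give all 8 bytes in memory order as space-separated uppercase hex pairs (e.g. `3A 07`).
E4 40 00 00 F7 F1 2A CB

line 1 (inv): pack op=0xe4:8|rd=2:3|pad=0:21 = 0xe4400000; big→ e4 40 00 00
line 2 (li): pack op=0xf7:8|rd=7:3|imm=1125067:21 = 0xf7f12acb; big→ f7 f1 2a cb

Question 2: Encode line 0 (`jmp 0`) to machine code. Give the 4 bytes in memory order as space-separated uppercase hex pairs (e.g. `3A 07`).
46 00 00 00

0. jmp fields op=0x46:8|imm=0:24 → word 46000000h → 46 00 00 00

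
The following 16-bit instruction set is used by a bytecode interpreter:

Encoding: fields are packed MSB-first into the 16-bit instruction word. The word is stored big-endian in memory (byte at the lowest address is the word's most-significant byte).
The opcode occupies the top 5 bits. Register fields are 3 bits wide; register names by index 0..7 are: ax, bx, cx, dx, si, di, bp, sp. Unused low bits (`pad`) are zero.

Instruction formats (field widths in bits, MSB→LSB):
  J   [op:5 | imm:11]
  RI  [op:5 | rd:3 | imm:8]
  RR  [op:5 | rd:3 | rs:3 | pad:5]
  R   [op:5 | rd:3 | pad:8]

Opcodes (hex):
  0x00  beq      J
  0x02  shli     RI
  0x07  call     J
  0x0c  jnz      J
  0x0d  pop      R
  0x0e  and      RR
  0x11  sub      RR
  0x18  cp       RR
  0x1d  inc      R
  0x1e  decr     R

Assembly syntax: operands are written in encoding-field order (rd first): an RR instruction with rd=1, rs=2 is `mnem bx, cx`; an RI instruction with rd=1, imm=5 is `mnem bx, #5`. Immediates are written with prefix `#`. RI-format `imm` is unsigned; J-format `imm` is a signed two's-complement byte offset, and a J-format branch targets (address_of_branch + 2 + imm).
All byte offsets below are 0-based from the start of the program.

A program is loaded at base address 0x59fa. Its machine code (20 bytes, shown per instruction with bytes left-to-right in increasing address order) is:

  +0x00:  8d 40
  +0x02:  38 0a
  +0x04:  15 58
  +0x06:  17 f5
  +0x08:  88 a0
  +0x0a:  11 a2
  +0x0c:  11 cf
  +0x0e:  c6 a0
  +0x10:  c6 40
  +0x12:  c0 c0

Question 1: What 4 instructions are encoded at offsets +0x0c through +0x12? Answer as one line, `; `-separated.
shli bx, #207; cp bp, di; cp bp, cx; cp ax, bp

+0x0c: 11 cf ⇒ word 0x11cf (big)
  top 5b → 0x2 → shli [RI]
  rd: (w>>8)&0x7=0x1 → bx
  imm: (w>>0)&0xff=0xcf → #207
+0x0e: c6 a0 ⇒ word 0xc6a0 (big)
  top 5b → 0x18 → cp [RR]
  rd: (w>>8)&0x7=0x6 → bp
  rs: (w>>5)&0x7=0x5 → di
+0x10: c6 40 ⇒ word 0xc640 (big)
  top 5b → 0x18 → cp [RR]
  rd: (w>>8)&0x7=0x6 → bp
  rs: (w>>5)&0x7=0x2 → cx
+0x12: c0 c0 ⇒ word 0xc0c0 (big)
  top 5b → 0x18 → cp [RR]
  rd: (w>>8)&0x7=0x0 → ax
  rs: (w>>5)&0x7=0x6 → bp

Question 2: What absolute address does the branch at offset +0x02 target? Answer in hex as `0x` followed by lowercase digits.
0x5a08

[02] 38 0a → 0x380a
  op=0x380a>>11=0x7 ⇒ call (J)
  imm: (w>>0)&0x7ff=0xa → #10
  target = base 0x59fa + off 0x02 + 2 + imm 10 = 0x5a08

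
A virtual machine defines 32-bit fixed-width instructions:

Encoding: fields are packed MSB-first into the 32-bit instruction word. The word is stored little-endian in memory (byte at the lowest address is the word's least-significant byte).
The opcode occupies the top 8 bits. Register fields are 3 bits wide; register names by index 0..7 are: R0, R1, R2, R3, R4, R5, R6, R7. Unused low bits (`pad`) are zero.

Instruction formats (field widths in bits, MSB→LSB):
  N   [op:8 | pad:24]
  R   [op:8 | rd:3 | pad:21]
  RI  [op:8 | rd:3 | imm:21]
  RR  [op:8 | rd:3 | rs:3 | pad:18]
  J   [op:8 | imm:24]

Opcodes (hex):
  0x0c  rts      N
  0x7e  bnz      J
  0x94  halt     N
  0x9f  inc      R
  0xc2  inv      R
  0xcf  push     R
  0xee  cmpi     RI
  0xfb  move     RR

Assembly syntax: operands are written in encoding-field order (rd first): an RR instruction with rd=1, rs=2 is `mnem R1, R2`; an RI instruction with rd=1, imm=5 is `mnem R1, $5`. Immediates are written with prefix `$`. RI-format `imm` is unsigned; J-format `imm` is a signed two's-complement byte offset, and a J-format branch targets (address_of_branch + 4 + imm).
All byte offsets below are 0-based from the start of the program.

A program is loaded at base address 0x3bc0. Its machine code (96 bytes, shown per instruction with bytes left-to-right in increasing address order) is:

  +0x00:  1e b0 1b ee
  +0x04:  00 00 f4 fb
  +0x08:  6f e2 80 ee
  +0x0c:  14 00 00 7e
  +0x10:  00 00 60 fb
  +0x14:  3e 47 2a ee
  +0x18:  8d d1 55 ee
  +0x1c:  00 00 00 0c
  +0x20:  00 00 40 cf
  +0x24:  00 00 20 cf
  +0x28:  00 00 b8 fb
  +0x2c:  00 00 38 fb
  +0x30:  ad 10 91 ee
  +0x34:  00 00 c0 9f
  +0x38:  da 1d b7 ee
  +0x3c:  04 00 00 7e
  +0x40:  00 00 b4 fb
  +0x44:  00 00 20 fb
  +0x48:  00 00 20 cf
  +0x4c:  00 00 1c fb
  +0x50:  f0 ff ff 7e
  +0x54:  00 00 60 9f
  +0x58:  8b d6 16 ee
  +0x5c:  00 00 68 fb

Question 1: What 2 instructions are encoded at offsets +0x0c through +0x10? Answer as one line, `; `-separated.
bnz $20; move R3, R0

+0x0c: 14 00 00 7e ⇒ word 0x7e000014 (little)
  opcode bits[31:24]=0x7e: bnz/J
  [23:0] imm=20 = $20
+0x10: 00 00 60 fb ⇒ word 0xfb600000 (little)
  opcode bits[31:24]=0xfb: move/RR
  [23:21] rd=3 = R3
  [20:18] rs=0 = R0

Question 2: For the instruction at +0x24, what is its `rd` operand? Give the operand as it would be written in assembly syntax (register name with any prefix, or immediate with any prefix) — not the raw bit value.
R1

+0x24: 00 00 20 cf ⇒ word 0xcf200000 (little)
  op=0xcf200000>>24=0xcf ⇒ push (R)
  [23:21] rd=1 = R1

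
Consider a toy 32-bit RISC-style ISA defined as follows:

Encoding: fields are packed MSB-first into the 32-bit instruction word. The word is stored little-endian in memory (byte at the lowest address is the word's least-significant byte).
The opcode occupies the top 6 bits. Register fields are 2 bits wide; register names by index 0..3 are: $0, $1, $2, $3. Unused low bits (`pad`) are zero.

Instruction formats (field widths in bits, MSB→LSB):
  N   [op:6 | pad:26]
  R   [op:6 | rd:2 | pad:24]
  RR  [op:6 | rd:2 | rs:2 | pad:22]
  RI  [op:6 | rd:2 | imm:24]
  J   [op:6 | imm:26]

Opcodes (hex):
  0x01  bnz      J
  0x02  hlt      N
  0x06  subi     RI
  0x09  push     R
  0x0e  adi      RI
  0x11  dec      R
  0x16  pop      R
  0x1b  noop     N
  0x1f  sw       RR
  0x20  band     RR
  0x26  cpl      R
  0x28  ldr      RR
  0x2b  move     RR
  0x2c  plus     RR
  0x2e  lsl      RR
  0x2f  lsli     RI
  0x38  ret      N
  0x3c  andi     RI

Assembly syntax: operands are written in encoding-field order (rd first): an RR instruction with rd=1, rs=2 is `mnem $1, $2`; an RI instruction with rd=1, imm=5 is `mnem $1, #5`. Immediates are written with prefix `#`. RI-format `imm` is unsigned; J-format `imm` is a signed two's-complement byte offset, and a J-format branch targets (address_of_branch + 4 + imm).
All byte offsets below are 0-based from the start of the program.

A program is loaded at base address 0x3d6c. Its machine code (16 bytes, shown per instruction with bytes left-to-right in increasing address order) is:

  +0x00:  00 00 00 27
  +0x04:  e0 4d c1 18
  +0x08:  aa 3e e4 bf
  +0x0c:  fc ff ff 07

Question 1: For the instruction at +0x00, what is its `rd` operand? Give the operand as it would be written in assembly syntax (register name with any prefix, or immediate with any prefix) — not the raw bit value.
+0x00: 00 00 00 27 ⇒ word 0x27000000 (little)
  opcode bits[31:26]=0x9: push/R
  rd@[25:24]=0x3 ⇒ $3

$3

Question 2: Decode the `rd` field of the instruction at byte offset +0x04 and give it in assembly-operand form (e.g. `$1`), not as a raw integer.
$0

[04] e0 4d c1 18 → 0x18c14de0
  op=0x18c14de0>>26=0x6 ⇒ subi (RI)
  [25:24] rd=0 = $0
  [23:0] imm=12668384 = #12668384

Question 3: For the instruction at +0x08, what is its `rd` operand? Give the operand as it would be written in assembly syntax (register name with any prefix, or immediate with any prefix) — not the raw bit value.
@+08  little-endian(aa 3e e4 bf) = 0xbfe43eaa
  opcode bits[31:26]=0x2f: lsli/RI
  rd: (w>>24)&0x3=0x3 → $3
  imm: (w>>0)&0xffffff=0xe43eaa → #14958250

$3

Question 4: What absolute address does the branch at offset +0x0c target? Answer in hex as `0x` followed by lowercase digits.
+0x0c: fc ff ff 07 ⇒ word 0x07fffffc (little)
  top 6b → 0x1 → bnz [J]
  imm: (w>>0)&0x3ffffff=0x3fffffc (s26→-4) → #-4
  target = base 0x3d6c + off 0x0c + 4 + imm -4 = 0x3d78

0x3d78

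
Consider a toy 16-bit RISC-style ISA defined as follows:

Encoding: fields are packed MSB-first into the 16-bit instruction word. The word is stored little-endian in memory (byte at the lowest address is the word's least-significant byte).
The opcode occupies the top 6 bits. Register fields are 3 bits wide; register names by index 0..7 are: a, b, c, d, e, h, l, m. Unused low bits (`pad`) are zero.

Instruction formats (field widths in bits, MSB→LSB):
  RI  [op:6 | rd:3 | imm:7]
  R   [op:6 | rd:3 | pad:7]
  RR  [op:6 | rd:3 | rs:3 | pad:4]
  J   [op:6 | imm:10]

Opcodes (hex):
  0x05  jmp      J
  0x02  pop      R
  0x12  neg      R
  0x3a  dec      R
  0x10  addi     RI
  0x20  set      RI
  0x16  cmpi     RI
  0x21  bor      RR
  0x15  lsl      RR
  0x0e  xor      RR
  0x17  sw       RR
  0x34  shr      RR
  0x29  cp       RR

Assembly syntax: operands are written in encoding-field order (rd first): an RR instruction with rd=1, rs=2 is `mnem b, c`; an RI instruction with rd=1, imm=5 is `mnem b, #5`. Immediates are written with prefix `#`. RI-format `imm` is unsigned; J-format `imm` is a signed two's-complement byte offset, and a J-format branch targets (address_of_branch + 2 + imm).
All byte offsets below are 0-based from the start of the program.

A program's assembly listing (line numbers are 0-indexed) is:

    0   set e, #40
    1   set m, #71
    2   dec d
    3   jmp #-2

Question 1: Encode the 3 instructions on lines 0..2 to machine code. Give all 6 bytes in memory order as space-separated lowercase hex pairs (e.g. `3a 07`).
28 82 c7 83 80 e9

L0: set op=0x20:6|rd=4:3|imm=40:7 ⇒ 0x8228 ⇒ little 28 82
L1: set op=0x20:6|rd=7:3|imm=71:7 ⇒ 0x83c7 ⇒ little c7 83
L2: dec op=0x3a:6|rd=3:3|pad=0:7 ⇒ 0xe980 ⇒ little 80 e9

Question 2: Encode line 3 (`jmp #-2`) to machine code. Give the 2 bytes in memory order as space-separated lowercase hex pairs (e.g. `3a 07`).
L3: jmp op=0x5:6|imm=-2:10 ⇒ 0x17fe ⇒ little fe 17

fe 17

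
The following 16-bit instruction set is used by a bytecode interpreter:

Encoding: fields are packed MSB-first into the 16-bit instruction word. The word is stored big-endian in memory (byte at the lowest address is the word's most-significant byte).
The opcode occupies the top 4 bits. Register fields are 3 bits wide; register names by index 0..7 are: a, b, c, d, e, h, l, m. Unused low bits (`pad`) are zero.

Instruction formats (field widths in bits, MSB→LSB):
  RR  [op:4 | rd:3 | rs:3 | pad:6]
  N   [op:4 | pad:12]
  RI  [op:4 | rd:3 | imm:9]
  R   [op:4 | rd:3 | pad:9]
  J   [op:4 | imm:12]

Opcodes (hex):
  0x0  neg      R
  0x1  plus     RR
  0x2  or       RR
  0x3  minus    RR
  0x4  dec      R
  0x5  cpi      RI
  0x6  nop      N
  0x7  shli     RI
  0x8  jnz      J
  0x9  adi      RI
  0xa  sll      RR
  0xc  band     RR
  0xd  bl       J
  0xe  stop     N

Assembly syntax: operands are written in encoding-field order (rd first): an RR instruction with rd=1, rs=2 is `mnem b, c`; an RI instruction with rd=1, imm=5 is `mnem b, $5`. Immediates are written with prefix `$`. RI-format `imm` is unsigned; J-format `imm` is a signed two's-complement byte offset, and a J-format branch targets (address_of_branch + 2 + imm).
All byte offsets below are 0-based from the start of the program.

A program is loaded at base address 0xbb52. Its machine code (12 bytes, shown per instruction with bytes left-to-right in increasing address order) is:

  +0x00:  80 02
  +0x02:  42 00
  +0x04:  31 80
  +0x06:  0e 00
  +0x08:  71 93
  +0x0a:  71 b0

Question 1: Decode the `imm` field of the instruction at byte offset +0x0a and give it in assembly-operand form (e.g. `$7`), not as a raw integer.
$432

[0a] 71 b0 → 0x71b0
  opcode bits[15:12]=0x7: shli/RI
  [11:9] rd=0 = a
  [8:0] imm=432 = $432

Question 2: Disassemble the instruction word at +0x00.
jnz $2

[00] 80 02 → 0x8002
  op=0x8002>>12=0x8 ⇒ jnz (J)
  [11:0] imm=2 = $2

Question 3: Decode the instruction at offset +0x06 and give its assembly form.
neg m

+0x06: 0e 00 ⇒ word 0x0e00 (big)
  op=0x0e00>>12=0x0 ⇒ neg (R)
  rd@[11:9]=0x7 ⇒ m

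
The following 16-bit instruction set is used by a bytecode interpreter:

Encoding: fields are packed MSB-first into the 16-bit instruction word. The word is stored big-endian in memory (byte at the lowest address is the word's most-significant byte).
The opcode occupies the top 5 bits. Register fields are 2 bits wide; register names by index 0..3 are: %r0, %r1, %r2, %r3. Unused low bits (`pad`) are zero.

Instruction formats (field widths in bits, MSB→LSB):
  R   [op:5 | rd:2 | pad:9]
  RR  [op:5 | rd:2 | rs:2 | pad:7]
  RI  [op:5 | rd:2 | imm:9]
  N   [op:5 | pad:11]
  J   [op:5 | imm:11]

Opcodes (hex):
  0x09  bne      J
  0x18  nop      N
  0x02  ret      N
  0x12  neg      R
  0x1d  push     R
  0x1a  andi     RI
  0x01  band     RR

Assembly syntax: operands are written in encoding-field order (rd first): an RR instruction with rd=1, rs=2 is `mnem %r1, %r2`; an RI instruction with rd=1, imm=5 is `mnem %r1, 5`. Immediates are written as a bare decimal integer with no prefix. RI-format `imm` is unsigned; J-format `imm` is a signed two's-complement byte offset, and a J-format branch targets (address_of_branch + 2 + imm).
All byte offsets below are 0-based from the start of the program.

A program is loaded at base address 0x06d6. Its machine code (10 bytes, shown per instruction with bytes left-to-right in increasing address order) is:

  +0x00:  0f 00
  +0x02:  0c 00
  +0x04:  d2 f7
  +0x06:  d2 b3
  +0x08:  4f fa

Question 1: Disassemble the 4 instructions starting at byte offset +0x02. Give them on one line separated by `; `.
+0x02: 0c 00 ⇒ word 0x0c00 (big)
  top 5b → 0x1 → band [RR]
  rd@[10:9]=0x2 ⇒ %r2
  rs@[8:7]=0x0 ⇒ %r0
+0x04: d2 f7 ⇒ word 0xd2f7 (big)
  top 5b → 0x1a → andi [RI]
  rd@[10:9]=0x1 ⇒ %r1
  imm@[8:0]=0xf7 ⇒ 247
+0x06: d2 b3 ⇒ word 0xd2b3 (big)
  top 5b → 0x1a → andi [RI]
  rd@[10:9]=0x1 ⇒ %r1
  imm@[8:0]=0xb3 ⇒ 179
+0x08: 4f fa ⇒ word 0x4ffa (big)
  top 5b → 0x9 → bne [J]
  imm@[10:0]=0x7fa (s11→-6) ⇒ -6

band %r2, %r0; andi %r1, 247; andi %r1, 179; bne -6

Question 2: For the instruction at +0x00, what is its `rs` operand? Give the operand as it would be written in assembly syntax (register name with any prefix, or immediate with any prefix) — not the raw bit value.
%r2

[00] 0f 00 → 0x0f00
  op=0x0f00>>11=0x1 ⇒ band (RR)
  rd@[10:9]=0x3 ⇒ %r3
  rs@[8:7]=0x2 ⇒ %r2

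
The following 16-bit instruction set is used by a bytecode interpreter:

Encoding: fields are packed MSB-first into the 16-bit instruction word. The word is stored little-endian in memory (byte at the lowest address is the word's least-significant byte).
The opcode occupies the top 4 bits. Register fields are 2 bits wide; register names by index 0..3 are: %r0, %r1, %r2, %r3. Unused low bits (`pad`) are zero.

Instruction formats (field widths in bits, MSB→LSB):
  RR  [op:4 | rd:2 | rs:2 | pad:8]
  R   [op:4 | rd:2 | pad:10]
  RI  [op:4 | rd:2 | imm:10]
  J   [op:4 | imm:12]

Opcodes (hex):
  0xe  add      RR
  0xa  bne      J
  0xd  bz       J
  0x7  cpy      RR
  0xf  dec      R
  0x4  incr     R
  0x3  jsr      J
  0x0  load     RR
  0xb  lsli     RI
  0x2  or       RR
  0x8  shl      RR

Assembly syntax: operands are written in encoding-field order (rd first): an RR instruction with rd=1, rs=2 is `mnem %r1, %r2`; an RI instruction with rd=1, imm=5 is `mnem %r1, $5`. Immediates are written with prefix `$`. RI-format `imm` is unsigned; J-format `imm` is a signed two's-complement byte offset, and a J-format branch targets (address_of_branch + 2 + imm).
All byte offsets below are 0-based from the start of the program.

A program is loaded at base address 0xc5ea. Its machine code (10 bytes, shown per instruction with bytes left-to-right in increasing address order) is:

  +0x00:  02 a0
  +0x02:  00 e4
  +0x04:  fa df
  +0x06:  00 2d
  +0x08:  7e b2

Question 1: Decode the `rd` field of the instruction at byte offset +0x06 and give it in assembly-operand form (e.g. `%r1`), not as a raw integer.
@+06  little-endian(00 2d) = 0x2d00
  top 4b → 0x2 → or [RR]
  rd: (w>>10)&0x3=0x3 → %r3
  rs: (w>>8)&0x3=0x1 → %r1

%r3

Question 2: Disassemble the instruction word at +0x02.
add %r1, %r0

+0x02: 00 e4 ⇒ word 0xe400 (little)
  top 4b → 0xe → add [RR]
  rd: (w>>10)&0x3=0x1 → %r1
  rs: (w>>8)&0x3=0x0 → %r0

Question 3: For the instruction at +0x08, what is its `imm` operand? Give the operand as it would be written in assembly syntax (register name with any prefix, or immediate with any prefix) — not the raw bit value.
+0x08: 7e b2 ⇒ word 0xb27e (little)
  top 4b → 0xb → lsli [RI]
  [11:10] rd=0 = %r0
  [9:0] imm=638 = $638

$638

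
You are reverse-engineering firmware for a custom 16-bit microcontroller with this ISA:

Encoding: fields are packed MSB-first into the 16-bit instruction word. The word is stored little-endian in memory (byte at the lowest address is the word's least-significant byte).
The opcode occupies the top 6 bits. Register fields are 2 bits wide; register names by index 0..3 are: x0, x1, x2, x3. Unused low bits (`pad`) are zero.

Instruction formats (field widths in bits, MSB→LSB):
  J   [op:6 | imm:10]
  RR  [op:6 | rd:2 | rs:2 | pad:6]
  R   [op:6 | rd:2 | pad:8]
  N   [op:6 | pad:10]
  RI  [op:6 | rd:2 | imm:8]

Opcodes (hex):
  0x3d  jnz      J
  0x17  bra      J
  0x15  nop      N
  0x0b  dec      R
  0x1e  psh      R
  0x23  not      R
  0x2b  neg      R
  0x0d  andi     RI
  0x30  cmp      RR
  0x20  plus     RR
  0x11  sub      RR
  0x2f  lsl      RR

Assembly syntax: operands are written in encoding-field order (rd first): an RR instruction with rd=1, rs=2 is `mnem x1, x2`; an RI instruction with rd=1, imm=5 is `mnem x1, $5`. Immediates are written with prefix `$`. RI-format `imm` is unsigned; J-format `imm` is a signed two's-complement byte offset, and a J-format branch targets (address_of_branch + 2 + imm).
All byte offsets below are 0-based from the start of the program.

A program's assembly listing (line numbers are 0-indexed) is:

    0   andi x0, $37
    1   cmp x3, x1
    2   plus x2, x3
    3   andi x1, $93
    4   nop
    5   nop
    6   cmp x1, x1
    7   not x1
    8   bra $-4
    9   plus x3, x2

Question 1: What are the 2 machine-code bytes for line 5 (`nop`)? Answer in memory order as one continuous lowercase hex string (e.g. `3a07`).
0054

L5: nop op=0x15:6|pad=0:10 ⇒ 0x5400 ⇒ little 00 54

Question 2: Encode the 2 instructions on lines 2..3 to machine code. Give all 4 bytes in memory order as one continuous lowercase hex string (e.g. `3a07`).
line 2 (plus): pack op=0x20:6|rd=2:2|rs=3:2|pad=0:6 = 0x82c0; little→ c0 82
line 3 (andi): pack op=0xd:6|rd=1:2|imm=93:8 = 0x355d; little→ 5d 35

c0825d35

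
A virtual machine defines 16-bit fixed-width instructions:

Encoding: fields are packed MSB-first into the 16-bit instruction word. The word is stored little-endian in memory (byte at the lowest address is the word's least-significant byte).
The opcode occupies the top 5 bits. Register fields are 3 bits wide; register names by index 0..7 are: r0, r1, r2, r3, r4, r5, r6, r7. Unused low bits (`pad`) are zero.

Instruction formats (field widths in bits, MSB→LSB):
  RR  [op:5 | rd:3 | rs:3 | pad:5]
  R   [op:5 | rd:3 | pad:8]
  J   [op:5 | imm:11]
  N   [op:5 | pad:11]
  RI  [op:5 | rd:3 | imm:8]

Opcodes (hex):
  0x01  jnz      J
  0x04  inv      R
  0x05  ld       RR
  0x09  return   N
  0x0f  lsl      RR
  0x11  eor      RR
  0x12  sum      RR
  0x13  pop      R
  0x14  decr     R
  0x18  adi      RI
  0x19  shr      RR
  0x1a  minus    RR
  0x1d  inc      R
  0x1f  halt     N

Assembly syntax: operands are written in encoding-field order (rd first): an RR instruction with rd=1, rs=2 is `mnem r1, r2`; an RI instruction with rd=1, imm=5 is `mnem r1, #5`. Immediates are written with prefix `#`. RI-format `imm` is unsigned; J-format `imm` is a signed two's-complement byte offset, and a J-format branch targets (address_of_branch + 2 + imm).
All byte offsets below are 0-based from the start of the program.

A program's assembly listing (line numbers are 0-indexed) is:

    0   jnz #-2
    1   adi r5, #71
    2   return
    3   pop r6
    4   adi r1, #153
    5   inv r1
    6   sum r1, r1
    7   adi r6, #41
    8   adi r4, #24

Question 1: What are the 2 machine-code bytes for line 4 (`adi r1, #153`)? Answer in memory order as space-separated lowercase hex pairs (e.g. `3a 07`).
line 4 (adi): pack op=0x18:5|rd=1:3|imm=153:8 = 0xc199; little→ 99 c1

99 c1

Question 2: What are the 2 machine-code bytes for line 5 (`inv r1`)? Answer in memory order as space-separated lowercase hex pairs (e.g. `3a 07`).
L5: inv op=0x4:5|rd=1:3|pad=0:8 ⇒ 0x2100 ⇒ little 00 21

00 21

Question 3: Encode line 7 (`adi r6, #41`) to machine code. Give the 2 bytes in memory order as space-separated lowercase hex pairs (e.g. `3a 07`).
29 c6

7. adi fields op=0x18:5|rd=6:3|imm=41:8 → word c629h → 29 c6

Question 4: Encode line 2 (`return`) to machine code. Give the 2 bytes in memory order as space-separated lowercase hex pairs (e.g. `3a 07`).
2. return fields op=0x9:5|pad=0:11 → word 4800h → 00 48

00 48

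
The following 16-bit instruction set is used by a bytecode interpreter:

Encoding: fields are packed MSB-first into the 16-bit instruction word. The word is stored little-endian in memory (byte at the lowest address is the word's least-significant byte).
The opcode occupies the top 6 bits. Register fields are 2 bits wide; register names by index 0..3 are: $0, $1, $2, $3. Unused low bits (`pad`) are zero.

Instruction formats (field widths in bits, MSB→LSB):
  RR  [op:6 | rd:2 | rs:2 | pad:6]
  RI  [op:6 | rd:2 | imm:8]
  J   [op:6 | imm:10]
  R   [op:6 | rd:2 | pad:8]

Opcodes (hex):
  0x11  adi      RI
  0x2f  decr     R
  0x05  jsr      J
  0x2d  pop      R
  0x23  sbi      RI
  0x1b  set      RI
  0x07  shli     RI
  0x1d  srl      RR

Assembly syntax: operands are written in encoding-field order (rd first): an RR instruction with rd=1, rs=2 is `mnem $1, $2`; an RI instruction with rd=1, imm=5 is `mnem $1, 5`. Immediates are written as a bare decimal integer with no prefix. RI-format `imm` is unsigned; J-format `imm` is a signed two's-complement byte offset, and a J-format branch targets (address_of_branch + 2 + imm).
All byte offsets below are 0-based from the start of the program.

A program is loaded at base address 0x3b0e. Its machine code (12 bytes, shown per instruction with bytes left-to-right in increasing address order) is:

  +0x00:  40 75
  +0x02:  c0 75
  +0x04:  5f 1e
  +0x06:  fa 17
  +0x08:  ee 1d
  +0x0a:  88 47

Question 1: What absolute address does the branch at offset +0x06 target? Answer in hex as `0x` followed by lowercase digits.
+0x06: fa 17 ⇒ word 0x17fa (little)
  top 6b → 0x5 → jsr [J]
  imm@[9:0]=0x3fa (s10→-6) ⇒ -6
  target = base 0x3b0e + off 0x06 + 2 + imm -6 = 0x3b10

0x3b10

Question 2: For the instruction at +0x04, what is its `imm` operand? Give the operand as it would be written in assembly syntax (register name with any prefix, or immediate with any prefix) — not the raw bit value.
95

[04] 5f 1e → 0x1e5f
  op=0x1e5f>>10=0x7 ⇒ shli (RI)
  [9:8] rd=2 = $2
  [7:0] imm=95 = 95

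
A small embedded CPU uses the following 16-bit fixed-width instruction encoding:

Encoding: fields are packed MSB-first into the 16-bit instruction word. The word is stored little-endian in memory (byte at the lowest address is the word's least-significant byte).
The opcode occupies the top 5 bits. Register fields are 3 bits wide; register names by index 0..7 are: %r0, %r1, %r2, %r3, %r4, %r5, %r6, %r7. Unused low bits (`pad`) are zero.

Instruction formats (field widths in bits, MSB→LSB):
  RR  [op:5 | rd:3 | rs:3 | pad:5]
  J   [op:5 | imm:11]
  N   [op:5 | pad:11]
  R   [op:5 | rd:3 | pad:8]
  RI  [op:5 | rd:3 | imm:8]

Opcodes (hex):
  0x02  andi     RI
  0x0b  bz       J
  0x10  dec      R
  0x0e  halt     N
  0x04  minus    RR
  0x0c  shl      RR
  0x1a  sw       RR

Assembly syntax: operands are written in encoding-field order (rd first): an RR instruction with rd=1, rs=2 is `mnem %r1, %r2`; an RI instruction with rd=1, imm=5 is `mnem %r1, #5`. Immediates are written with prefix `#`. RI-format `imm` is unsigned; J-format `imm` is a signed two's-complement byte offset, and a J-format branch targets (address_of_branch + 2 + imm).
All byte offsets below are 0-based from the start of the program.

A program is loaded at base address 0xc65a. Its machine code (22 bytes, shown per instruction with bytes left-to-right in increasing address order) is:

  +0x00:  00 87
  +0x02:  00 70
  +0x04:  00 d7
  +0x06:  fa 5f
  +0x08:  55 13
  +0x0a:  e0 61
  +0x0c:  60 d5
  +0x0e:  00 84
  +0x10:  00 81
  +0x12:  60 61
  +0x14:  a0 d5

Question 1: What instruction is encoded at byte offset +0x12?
shl %r1, %r3

[12] 60 61 → 0x6160
  top 5b → 0xc → shl [RR]
  rd: (w>>8)&0x7=0x1 → %r1
  rs: (w>>5)&0x7=0x3 → %r3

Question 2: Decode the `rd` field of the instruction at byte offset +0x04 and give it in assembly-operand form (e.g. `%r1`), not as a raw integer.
[04] 00 d7 → 0xd700
  top 5b → 0x1a → sw [RR]
  rd@[10:8]=0x7 ⇒ %r7
  rs@[7:5]=0x0 ⇒ %r0

%r7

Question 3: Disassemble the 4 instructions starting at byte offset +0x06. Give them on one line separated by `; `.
bz #-6; andi %r3, #85; shl %r1, %r7; sw %r5, %r3

@+06  little-endian(fa 5f) = 0x5ffa
  top 5b → 0xb → bz [J]
  imm@[10:0]=0x7fa (s11→-6) ⇒ #-6
@+08  little-endian(55 13) = 0x1355
  top 5b → 0x2 → andi [RI]
  rd@[10:8]=0x3 ⇒ %r3
  imm@[7:0]=0x55 ⇒ #85
@+0a  little-endian(e0 61) = 0x61e0
  top 5b → 0xc → shl [RR]
  rd@[10:8]=0x1 ⇒ %r1
  rs@[7:5]=0x7 ⇒ %r7
@+0c  little-endian(60 d5) = 0xd560
  top 5b → 0x1a → sw [RR]
  rd@[10:8]=0x5 ⇒ %r5
  rs@[7:5]=0x3 ⇒ %r3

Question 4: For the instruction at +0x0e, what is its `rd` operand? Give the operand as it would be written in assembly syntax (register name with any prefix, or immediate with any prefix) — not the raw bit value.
%r4

+0x0e: 00 84 ⇒ word 0x8400 (little)
  opcode bits[15:11]=0x10: dec/R
  rd: (w>>8)&0x7=0x4 → %r4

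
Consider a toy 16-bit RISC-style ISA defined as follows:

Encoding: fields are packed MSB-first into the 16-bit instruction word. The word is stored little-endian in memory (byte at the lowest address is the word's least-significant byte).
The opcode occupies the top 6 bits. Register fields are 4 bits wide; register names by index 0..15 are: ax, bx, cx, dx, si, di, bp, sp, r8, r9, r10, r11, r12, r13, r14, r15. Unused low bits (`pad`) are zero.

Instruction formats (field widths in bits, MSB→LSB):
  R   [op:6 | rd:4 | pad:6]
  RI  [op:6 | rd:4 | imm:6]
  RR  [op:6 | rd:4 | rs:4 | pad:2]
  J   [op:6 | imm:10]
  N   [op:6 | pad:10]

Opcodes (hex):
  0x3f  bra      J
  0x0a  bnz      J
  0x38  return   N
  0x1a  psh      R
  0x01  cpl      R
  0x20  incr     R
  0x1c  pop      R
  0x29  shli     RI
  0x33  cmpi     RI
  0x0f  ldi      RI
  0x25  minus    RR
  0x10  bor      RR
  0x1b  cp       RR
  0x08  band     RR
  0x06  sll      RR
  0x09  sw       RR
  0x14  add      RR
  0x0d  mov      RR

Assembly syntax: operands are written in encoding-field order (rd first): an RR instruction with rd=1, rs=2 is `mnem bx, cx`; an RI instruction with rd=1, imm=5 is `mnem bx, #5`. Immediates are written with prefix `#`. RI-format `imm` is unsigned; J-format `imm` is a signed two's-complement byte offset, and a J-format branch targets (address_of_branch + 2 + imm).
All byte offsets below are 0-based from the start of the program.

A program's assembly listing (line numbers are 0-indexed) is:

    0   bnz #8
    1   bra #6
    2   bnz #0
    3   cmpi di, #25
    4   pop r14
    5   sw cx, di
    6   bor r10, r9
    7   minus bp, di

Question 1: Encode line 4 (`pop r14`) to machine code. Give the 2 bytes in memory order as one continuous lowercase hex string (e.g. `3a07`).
L4: pop op=0x1c:6|rd=14:4|pad=0:6 ⇒ 0x7380 ⇒ little 80 73

8073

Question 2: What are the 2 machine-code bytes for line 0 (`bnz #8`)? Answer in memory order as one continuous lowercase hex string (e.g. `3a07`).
0828

line 0 (bnz): pack op=0xa:6|imm=8:10 = 0x2808; little→ 08 28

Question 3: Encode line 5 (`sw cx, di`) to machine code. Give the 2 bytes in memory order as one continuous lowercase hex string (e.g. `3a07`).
5. sw fields op=0x9:6|rd=2:4|rs=5:4|pad=0:2 → word 2494h → 94 24

9424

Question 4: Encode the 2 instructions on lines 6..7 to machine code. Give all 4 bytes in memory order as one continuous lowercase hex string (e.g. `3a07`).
a4429495

6. bor fields op=0x10:6|rd=10:4|rs=9:4|pad=0:2 → word 42a4h → a4 42
7. minus fields op=0x25:6|rd=6:4|rs=5:4|pad=0:2 → word 9594h → 94 95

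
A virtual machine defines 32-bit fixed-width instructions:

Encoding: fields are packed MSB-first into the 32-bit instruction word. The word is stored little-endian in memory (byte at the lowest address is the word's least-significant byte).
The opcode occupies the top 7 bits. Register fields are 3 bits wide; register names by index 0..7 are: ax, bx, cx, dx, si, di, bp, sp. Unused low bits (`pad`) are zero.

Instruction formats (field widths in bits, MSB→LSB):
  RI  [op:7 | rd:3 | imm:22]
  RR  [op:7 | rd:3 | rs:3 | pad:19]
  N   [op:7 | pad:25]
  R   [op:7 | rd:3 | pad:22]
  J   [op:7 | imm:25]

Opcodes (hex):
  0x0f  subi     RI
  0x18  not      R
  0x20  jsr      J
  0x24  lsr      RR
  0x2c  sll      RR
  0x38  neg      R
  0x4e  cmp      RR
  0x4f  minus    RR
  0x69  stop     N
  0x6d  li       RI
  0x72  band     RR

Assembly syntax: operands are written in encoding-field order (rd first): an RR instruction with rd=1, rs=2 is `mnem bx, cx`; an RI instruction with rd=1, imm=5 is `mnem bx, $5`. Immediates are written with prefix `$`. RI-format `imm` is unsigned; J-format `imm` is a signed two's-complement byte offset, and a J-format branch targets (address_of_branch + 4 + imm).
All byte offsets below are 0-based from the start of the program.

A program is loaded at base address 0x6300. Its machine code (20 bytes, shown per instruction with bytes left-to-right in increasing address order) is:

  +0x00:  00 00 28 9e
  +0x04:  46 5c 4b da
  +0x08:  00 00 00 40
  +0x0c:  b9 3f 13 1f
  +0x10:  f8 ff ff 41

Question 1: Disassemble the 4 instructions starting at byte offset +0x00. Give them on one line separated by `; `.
minus ax, di; li bx, $744518; jsr $0; subi si, $1261497

@+00  little-endian(00 00 28 9e) = 0x9e280000
  opcode bits[31:25]=0x4f: minus/RR
  rd@[24:22]=0x0 ⇒ ax
  rs@[21:19]=0x5 ⇒ di
@+04  little-endian(46 5c 4b da) = 0xda4b5c46
  opcode bits[31:25]=0x6d: li/RI
  rd@[24:22]=0x1 ⇒ bx
  imm@[21:0]=0xb5c46 ⇒ $744518
@+08  little-endian(00 00 00 40) = 0x40000000
  opcode bits[31:25]=0x20: jsr/J
  imm@[24:0]=0x0 ⇒ $0
@+0c  little-endian(b9 3f 13 1f) = 0x1f133fb9
  opcode bits[31:25]=0xf: subi/RI
  rd@[24:22]=0x4 ⇒ si
  imm@[21:0]=0x133fb9 ⇒ $1261497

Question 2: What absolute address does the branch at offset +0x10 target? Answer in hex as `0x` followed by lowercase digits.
[10] f8 ff ff 41 → 0x41fffff8
  op=0x41fffff8>>25=0x20 ⇒ jsr (J)
  imm: (w>>0)&0x1ffffff=0x1fffff8 (s25→-8) → $-8
  target = base 0x6300 + off 0x10 + 4 + imm -8 = 0x630c

0x630c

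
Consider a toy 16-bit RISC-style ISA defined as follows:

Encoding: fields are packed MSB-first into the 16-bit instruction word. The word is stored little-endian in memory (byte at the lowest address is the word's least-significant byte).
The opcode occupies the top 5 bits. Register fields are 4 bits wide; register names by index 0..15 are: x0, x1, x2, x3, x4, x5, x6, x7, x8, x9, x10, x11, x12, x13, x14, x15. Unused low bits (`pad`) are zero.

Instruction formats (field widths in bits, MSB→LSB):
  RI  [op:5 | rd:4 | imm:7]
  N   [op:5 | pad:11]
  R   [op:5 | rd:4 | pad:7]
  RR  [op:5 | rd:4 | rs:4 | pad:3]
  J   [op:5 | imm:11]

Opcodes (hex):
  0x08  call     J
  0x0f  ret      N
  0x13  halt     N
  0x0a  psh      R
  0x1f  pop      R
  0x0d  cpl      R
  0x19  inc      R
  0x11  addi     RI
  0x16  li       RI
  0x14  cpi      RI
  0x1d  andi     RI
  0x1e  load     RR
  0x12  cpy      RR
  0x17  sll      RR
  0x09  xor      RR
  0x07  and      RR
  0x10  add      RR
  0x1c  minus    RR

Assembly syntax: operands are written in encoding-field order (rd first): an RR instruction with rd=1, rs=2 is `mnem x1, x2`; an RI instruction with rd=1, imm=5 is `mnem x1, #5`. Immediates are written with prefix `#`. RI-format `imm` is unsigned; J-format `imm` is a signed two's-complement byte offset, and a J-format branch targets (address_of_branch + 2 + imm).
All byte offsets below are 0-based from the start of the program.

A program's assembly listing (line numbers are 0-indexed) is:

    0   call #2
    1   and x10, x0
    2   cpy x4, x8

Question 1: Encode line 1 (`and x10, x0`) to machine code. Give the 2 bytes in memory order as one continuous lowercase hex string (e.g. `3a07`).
003d

1. and fields op=0x7:5|rd=10:4|rs=0:4|pad=0:3 → word 3d00h → 00 3d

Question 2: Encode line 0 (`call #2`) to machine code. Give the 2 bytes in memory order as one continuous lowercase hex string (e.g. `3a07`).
0240

L0: call op=0x8:5|imm=2:11 ⇒ 0x4002 ⇒ little 02 40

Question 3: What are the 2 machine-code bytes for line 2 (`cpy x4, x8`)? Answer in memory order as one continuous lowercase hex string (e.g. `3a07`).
4092

L2: cpy op=0x12:5|rd=4:4|rs=8:4|pad=0:3 ⇒ 0x9240 ⇒ little 40 92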